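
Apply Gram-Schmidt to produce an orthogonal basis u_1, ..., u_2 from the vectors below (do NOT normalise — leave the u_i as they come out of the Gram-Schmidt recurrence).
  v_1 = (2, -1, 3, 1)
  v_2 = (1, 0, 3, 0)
Orthogonal basis:
  u_1 = (2, -1, 3, 1)
  u_2 = (-7/15, 11/15, 4/5, -11/15)

Apply the Gram-Schmidt recurrence
  u_1 = v_1
  u_i = v_i − Σ_{j<i} ((v_i · u_j) / (u_j · u_j)) · u_j.

Step by step this gives:
  u_1 = (2, -1, 3, 1)
  u_2 = (-7/15, 11/15, 4/5, -11/15)

Orthogonality check:
  u_2 · u_1 = 0 (should be 0)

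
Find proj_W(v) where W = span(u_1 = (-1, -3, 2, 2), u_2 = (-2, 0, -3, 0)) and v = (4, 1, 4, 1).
proj_W(v) = (737/218, 123/218, 481/109, -41/109)

Set up U = [u_1 | ... | u_2] ∈ R^(4×2). The projector onto W = col(U) is P = U (U^T U)^(-1) U^T.
Compute U^T U =
  [18, -4]
  [-4, 13],
and U^T v = (3, -20).
Solve U^T U · c = U^T v for the coefficients: c = (-41/218, -174/109). The projection is proj_W(v) = U c.
Check: (v - proj_W(v)) · u_1 = 0  (should be 0).
Check: (v - proj_W(v)) · u_2 = 0  (should be 0).
Result: proj_W(v) = (737/218, 123/218, 481/109, -41/109).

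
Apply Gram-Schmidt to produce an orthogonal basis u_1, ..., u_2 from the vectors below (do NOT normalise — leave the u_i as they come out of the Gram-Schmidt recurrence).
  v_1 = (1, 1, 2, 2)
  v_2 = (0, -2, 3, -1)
Orthogonal basis:
  u_1 = (1, 1, 2, 2)
  u_2 = (-1/5, -11/5, 13/5, -7/5)

Apply the Gram-Schmidt recurrence
  u_1 = v_1
  u_i = v_i − Σ_{j<i} ((v_i · u_j) / (u_j · u_j)) · u_j.

Step by step this gives:
  u_1 = (1, 1, 2, 2)
  u_2 = (-1/5, -11/5, 13/5, -7/5)

Orthogonality check:
  u_2 · u_1 = 0 (should be 0)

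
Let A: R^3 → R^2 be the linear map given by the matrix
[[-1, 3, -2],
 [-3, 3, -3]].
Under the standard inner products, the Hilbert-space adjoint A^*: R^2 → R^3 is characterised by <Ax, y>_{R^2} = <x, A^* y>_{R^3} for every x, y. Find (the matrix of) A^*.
A^* = A^T =
[[-1, -3],
 [3, 3],
 [-2, -3]]

For real matrices with standard dot products, the defining identity <Ax, y> = <x, A^* y> gives (Ax)^T y = x^T (A^*) y, i.e. x^T A^T y = x^T (A^*) y. Since this holds for all x, y, we must have A^* = A^T. Therefore
A^* =
[[-1, -3],
 [3, 3],
 [-2, -3]].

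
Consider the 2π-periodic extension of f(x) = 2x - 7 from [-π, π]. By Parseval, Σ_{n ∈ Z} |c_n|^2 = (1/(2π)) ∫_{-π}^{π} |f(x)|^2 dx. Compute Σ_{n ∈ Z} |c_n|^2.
Σ |c_n|^2 = 4π^2/3 + 49

Expand and integrate term by term over [-π, π]:
  ∫ (2x)^2 dx = 4·(2π^3/3); ∫ 2·2·(-7)·x dx = 0 (odd integrand); ∫ (-7)^2 dx = 49·2π.
So (1/(2π)) ∫_{-π}^{π} (2x - 7)^2 dx = 4π^2/3 + 49 = 4π^2/3 + 49.
Parseval ⇒ Σ |c_n|^2 = 4π^2/3 + 49.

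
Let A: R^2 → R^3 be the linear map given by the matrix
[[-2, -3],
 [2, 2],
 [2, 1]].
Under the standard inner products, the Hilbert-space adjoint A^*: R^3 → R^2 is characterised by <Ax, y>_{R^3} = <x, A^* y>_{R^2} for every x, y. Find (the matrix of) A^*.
A^* = A^T =
[[-2, 2, 2],
 [-3, 2, 1]]

For real matrices with standard dot products, the defining identity <Ax, y> = <x, A^* y> gives (Ax)^T y = x^T (A^*) y, i.e. x^T A^T y = x^T (A^*) y. Since this holds for all x, y, we must have A^* = A^T. Therefore
A^* =
[[-2, 2, 2],
 [-3, 2, 1]].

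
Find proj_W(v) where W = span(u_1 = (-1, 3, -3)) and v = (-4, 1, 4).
proj_W(v) = (5/19, -15/19, 15/19)

Set up U = [u_1 | ... | u_1] ∈ R^(3×1). The projector onto W = col(U) is P = U (U^T U)^(-1) U^T.
Compute U^T U =
  [19],
and U^T v = (-5).
Solve U^T U · c = U^T v for the coefficients: c = (-5/19). The projection is proj_W(v) = U c.
Check: (v - proj_W(v)) · u_1 = 0  (should be 0).
Result: proj_W(v) = (5/19, -15/19, 15/19).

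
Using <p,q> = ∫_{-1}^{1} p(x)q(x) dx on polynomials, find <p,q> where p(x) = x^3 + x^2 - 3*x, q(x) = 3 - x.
<p,q> = 18/5

Expand the product: p(x)·q(x) = -x^4 + 2*x^3 + 6*x^2 - 9*x.
∫_{-1}^{1} of each monomial x^k gives [2/(k+1) if k even, 0 if k odd]. Integrating term-by-term (or equivalently evaluating the antiderivative F(x) = -x^5/5 + x^4/2 + 2*x^3 - 9*x^2/2 at the endpoints):
  F(1) − F(−1) = -11/5 − (-29/5) = 18/5.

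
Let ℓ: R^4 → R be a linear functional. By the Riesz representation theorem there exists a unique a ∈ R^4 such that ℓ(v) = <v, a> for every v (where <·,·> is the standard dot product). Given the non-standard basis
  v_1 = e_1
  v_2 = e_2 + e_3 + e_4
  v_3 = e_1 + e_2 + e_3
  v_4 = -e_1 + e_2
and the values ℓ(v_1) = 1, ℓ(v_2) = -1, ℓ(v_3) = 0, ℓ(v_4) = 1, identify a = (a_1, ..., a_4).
a = (1, 2, -3, 0)

Write a = (a_1, ..., a_4) in the standard basis. For each basis vector v_i, ℓ(v_i) = <v_i, a> is a linear equation in the a_j's. Collect the n equations into a matrix system V a = ℓ, where row i of V is v_i (expressed in the standard basis). Since V is invertible (lower-triangular with 1s on the diagonal, up to permutation), solve by back-substitution:
  V =
[[1, 0, 0, 0],
 [0, 1, 1, 1],
 [1, 1, 1, 0],
 [-1, 1, 0, 0]]
  V a = (1, -1, 0, 1)
Solving gives a = (1, 2, -3, 0).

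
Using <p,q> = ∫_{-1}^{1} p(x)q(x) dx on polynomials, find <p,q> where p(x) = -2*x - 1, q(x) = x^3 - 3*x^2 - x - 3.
<p,q> = 128/15

Expand the product: p(x)·q(x) = -2*x^4 + 5*x^3 + 5*x^2 + 7*x + 3.
∫_{-1}^{1} of each monomial x^k gives [2/(k+1) if k even, 0 if k odd]. Integrating term-by-term (or equivalently evaluating the antiderivative F(x) = -2*x^5/5 + 5*x^4/4 + 5*x^3/3 + 7*x^2/2 + 3*x at the endpoints):
  F(1) − F(−1) = 541/60 − (29/60) = 128/15.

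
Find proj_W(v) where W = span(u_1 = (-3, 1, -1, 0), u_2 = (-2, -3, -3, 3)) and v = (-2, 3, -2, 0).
proj_W(v) = (-179/61, 100/61, -34/61, -33/61)

Set up U = [u_1 | ... | u_2] ∈ R^(4×2). The projector onto W = col(U) is P = U (U^T U)^(-1) U^T.
Compute U^T U =
  [11, 6]
  [6, 31],
and U^T v = (11, 1).
Solve U^T U · c = U^T v for the coefficients: c = (67/61, -11/61). The projection is proj_W(v) = U c.
Check: (v - proj_W(v)) · u_1 = 0  (should be 0).
Check: (v - proj_W(v)) · u_2 = 0  (should be 0).
Result: proj_W(v) = (-179/61, 100/61, -34/61, -33/61).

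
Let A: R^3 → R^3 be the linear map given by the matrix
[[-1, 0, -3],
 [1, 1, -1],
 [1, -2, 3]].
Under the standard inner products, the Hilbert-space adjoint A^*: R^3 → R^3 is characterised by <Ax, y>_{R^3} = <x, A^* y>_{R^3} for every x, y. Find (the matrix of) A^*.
A^* = A^T =
[[-1, 1, 1],
 [0, 1, -2],
 [-3, -1, 3]]

For real matrices with standard dot products, the defining identity <Ax, y> = <x, A^* y> gives (Ax)^T y = x^T (A^*) y, i.e. x^T A^T y = x^T (A^*) y. Since this holds for all x, y, we must have A^* = A^T. Therefore
A^* =
[[-1, 1, 1],
 [0, 1, -2],
 [-3, -1, 3]].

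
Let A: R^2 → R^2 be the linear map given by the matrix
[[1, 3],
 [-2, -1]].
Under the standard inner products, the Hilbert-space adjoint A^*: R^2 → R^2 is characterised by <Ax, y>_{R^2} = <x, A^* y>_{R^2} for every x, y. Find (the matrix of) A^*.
A^* = A^T =
[[1, -2],
 [3, -1]]

For real matrices with standard dot products, the defining identity <Ax, y> = <x, A^* y> gives (Ax)^T y = x^T (A^*) y, i.e. x^T A^T y = x^T (A^*) y. Since this holds for all x, y, we must have A^* = A^T. Therefore
A^* =
[[1, -2],
 [3, -1]].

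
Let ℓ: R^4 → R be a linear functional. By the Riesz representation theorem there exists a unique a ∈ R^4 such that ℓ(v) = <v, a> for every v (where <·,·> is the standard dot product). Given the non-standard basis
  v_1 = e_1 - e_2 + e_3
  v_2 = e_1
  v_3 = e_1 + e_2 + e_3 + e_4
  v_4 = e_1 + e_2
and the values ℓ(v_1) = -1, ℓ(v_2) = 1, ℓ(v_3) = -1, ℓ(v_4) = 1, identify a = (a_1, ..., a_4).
a = (1, 0, -2, 0)

Write a = (a_1, ..., a_4) in the standard basis. For each basis vector v_i, ℓ(v_i) = <v_i, a> is a linear equation in the a_j's. Collect the n equations into a matrix system V a = ℓ, where row i of V is v_i (expressed in the standard basis). Since V is invertible (lower-triangular with 1s on the diagonal, up to permutation), solve by back-substitution:
  V =
[[1, -1, 1, 0],
 [1, 0, 0, 0],
 [1, 1, 1, 1],
 [1, 1, 0, 0]]
  V a = (-1, 1, -1, 1)
Solving gives a = (1, 0, -2, 0).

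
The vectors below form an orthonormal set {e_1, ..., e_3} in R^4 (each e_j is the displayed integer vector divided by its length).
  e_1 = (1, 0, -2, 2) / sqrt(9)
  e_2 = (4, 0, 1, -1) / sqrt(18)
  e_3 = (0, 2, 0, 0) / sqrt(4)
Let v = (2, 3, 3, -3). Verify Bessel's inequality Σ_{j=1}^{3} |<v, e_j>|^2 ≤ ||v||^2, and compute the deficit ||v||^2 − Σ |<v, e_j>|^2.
Σ |<v, e_j>|^2 = 31; ||v||^2 = 31; deficit = 0

Write each e_j = u_j / sqrt(<u_j, u_j>) where u_j is the displayed integer vector. Then <v, e_j> = <v, u_j> / sqrt(<u_j, u_j>), so |<v, e_j>|^2 = <v, u_j>^2 / <u_j, u_j>.
Coefficients: <v, e_1> = -10/sqrt(9), <v, e_2> = 14/sqrt(18), <v, e_3> = 6/sqrt(4).
Square and sum: Σ |<v, e_j>|^2 = 31.
Compute ||v||^2 = v·v = 31.
Deficit = 31 − 31 = 0 ≥ 0, confirming Bessel's inequality. (The deficit equals ||v − Σ <v,e_j> e_j||^2, the squared distance from v to span{e_j}.)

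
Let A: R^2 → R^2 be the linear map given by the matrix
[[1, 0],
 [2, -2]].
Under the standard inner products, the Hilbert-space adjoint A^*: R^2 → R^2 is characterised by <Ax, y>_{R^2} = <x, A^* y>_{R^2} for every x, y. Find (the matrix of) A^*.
A^* = A^T =
[[1, 2],
 [0, -2]]

For real matrices with standard dot products, the defining identity <Ax, y> = <x, A^* y> gives (Ax)^T y = x^T (A^*) y, i.e. x^T A^T y = x^T (A^*) y. Since this holds for all x, y, we must have A^* = A^T. Therefore
A^* =
[[1, 2],
 [0, -2]].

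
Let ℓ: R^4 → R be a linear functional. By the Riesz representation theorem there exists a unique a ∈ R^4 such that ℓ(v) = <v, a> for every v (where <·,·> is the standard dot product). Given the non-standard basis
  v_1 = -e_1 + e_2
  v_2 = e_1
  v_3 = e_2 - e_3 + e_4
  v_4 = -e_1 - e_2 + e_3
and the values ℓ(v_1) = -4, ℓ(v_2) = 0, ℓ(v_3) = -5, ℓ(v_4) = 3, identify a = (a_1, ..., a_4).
a = (0, -4, -1, -2)

Write a = (a_1, ..., a_4) in the standard basis. For each basis vector v_i, ℓ(v_i) = <v_i, a> is a linear equation in the a_j's. Collect the n equations into a matrix system V a = ℓ, where row i of V is v_i (expressed in the standard basis). Since V is invertible (lower-triangular with 1s on the diagonal, up to permutation), solve by back-substitution:
  V =
[[-1, 1, 0, 0],
 [1, 0, 0, 0],
 [0, 1, -1, 1],
 [-1, -1, 1, 0]]
  V a = (-4, 0, -5, 3)
Solving gives a = (0, -4, -1, -2).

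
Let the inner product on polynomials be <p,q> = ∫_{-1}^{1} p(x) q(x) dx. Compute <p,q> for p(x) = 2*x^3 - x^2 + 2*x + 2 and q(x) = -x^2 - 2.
<p,q> = -38/5

Expand the product: p(x)·q(x) = -2*x^5 + x^4 - 6*x^3 - 4*x - 4.
∫_{-1}^{1} of each monomial x^k gives [2/(k+1) if k even, 0 if k odd]. Integrating term-by-term (or equivalently evaluating the antiderivative F(x) = -x^6/3 + x^5/5 - 3*x^4/2 - 2*x^2 - 4*x at the endpoints):
  F(1) − F(−1) = -229/30 − (-1/30) = -38/5.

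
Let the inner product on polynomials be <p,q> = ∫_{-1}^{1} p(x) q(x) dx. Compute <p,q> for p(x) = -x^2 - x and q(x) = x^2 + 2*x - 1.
<p,q> = -16/15

Expand the product: p(x)·q(x) = -x^4 - 3*x^3 - x^2 + x.
∫_{-1}^{1} of each monomial x^k gives [2/(k+1) if k even, 0 if k odd]. Integrating term-by-term (or equivalently evaluating the antiderivative F(x) = -x^5/5 - 3*x^4/4 - x^3/3 + x^2/2 at the endpoints):
  F(1) − F(−1) = -47/60 − (17/60) = -16/15.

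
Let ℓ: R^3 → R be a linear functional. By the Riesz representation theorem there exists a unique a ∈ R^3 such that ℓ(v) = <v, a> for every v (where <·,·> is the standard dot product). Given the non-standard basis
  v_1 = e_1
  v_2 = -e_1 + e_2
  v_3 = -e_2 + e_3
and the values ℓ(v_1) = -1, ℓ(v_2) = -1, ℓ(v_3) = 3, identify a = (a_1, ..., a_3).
a = (-1, -2, 1)

Write a = (a_1, ..., a_3) in the standard basis. For each basis vector v_i, ℓ(v_i) = <v_i, a> is a linear equation in the a_j's. Collect the n equations into a matrix system V a = ℓ, where row i of V is v_i (expressed in the standard basis). Since V is invertible (lower-triangular with 1s on the diagonal, up to permutation), solve by back-substitution:
  V =
[[1, 0, 0],
 [-1, 1, 0],
 [0, -1, 1]]
  V a = (-1, -1, 3)
Solving gives a = (-1, -2, 1).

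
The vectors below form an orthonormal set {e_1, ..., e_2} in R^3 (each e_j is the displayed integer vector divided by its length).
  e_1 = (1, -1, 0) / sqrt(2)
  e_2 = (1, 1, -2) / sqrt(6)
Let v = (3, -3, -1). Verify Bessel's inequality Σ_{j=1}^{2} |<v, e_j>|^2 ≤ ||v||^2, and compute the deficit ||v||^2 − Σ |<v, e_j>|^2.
Σ |<v, e_j>|^2 = 56/3; ||v||^2 = 19; deficit = 1/3

Write each e_j = u_j / sqrt(<u_j, u_j>) where u_j is the displayed integer vector. Then <v, e_j> = <v, u_j> / sqrt(<u_j, u_j>), so |<v, e_j>|^2 = <v, u_j>^2 / <u_j, u_j>.
Coefficients: <v, e_1> = 6/sqrt(2), <v, e_2> = 2/sqrt(6).
Square and sum: Σ |<v, e_j>|^2 = 56/3.
Compute ||v||^2 = v·v = 19.
Deficit = 19 − 56/3 = 1/3 ≥ 0, confirming Bessel's inequality. (The deficit equals ||v − Σ <v,e_j> e_j||^2, the squared distance from v to span{e_j}.)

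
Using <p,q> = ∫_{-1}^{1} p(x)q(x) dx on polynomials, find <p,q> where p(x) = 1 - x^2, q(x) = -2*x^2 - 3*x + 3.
<p,q> = 52/15

Expand the product: p(x)·q(x) = 2*x^4 + 3*x^3 - 5*x^2 - 3*x + 3.
∫_{-1}^{1} of each monomial x^k gives [2/(k+1) if k even, 0 if k odd]. Integrating term-by-term (or equivalently evaluating the antiderivative F(x) = 2*x^5/5 + 3*x^4/4 - 5*x^3/3 - 3*x^2/2 + 3*x at the endpoints):
  F(1) − F(−1) = 59/60 − (-149/60) = 52/15.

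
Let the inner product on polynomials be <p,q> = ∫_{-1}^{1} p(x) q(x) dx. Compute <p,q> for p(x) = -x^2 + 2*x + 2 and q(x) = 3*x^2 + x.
<p,q> = 62/15

Expand the product: p(x)·q(x) = -3*x^4 + 5*x^3 + 8*x^2 + 2*x.
∫_{-1}^{1} of each monomial x^k gives [2/(k+1) if k even, 0 if k odd]. Integrating term-by-term (or equivalently evaluating the antiderivative F(x) = -3*x^5/5 + 5*x^4/4 + 8*x^3/3 + x^2 at the endpoints):
  F(1) − F(−1) = 259/60 − (11/60) = 62/15.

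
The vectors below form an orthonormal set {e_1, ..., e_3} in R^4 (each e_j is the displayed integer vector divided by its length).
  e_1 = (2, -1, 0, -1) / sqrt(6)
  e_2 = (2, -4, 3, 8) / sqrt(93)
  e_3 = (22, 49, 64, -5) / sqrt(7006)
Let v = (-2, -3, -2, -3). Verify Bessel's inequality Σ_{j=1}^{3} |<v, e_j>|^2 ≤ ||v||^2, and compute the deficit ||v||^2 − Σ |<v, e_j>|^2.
Σ |<v, e_j>|^2 = 2154/113; ||v||^2 = 26; deficit = 784/113

Write each e_j = u_j / sqrt(<u_j, u_j>) where u_j is the displayed integer vector. Then <v, e_j> = <v, u_j> / sqrt(<u_j, u_j>), so |<v, e_j>|^2 = <v, u_j>^2 / <u_j, u_j>.
Coefficients: <v, e_1> = 2/sqrt(6), <v, e_2> = -22/sqrt(93), <v, e_3> = -304/sqrt(7006).
Square and sum: Σ |<v, e_j>|^2 = 2154/113.
Compute ||v||^2 = v·v = 26.
Deficit = 26 − 2154/113 = 784/113 ≥ 0, confirming Bessel's inequality. (The deficit equals ||v − Σ <v,e_j> e_j||^2, the squared distance from v to span{e_j}.)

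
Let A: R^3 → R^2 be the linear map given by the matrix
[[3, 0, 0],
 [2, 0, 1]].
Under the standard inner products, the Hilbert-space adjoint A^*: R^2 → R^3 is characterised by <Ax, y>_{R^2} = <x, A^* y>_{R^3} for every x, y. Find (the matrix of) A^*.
A^* = A^T =
[[3, 2],
 [0, 0],
 [0, 1]]

For real matrices with standard dot products, the defining identity <Ax, y> = <x, A^* y> gives (Ax)^T y = x^T (A^*) y, i.e. x^T A^T y = x^T (A^*) y. Since this holds for all x, y, we must have A^* = A^T. Therefore
A^* =
[[3, 2],
 [0, 0],
 [0, 1]].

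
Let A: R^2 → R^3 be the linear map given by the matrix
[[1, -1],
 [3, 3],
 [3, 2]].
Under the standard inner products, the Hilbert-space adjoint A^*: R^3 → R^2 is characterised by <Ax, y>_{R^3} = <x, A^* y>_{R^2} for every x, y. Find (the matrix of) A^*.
A^* = A^T =
[[1, 3, 3],
 [-1, 3, 2]]

For real matrices with standard dot products, the defining identity <Ax, y> = <x, A^* y> gives (Ax)^T y = x^T (A^*) y, i.e. x^T A^T y = x^T (A^*) y. Since this holds for all x, y, we must have A^* = A^T. Therefore
A^* =
[[1, 3, 3],
 [-1, 3, 2]].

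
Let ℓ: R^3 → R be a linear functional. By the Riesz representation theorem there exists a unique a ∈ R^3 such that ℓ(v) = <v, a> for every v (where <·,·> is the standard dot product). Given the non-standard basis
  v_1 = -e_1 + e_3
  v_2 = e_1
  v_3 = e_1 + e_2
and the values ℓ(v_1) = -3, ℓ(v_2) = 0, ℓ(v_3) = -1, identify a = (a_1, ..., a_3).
a = (0, -1, -3)

Write a = (a_1, ..., a_3) in the standard basis. For each basis vector v_i, ℓ(v_i) = <v_i, a> is a linear equation in the a_j's. Collect the n equations into a matrix system V a = ℓ, where row i of V is v_i (expressed in the standard basis). Since V is invertible (lower-triangular with 1s on the diagonal, up to permutation), solve by back-substitution:
  V =
[[-1, 0, 1],
 [1, 0, 0],
 [1, 1, 0]]
  V a = (-3, 0, -1)
Solving gives a = (0, -1, -3).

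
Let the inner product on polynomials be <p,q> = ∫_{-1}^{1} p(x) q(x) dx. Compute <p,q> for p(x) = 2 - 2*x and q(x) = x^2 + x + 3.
<p,q> = 12

Expand the product: p(x)·q(x) = -2*x^3 - 4*x + 6.
∫_{-1}^{1} of each monomial x^k gives [2/(k+1) if k even, 0 if k odd]. Integrating term-by-term (or equivalently evaluating the antiderivative F(x) = -x^4/2 - 2*x^2 + 6*x at the endpoints):
  F(1) − F(−1) = 7/2 − (-17/2) = 12.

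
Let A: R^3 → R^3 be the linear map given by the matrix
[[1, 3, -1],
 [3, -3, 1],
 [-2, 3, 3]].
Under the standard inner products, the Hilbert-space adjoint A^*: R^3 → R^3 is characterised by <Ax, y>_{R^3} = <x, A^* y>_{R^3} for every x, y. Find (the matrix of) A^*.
A^* = A^T =
[[1, 3, -2],
 [3, -3, 3],
 [-1, 1, 3]]

For real matrices with standard dot products, the defining identity <Ax, y> = <x, A^* y> gives (Ax)^T y = x^T (A^*) y, i.e. x^T A^T y = x^T (A^*) y. Since this holds for all x, y, we must have A^* = A^T. Therefore
A^* =
[[1, 3, -2],
 [3, -3, 3],
 [-1, 1, 3]].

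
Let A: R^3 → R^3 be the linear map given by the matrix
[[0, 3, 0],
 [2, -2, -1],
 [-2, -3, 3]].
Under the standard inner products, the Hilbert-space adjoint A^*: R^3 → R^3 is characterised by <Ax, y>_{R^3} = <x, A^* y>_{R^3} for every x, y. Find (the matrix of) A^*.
A^* = A^T =
[[0, 2, -2],
 [3, -2, -3],
 [0, -1, 3]]

For real matrices with standard dot products, the defining identity <Ax, y> = <x, A^* y> gives (Ax)^T y = x^T (A^*) y, i.e. x^T A^T y = x^T (A^*) y. Since this holds for all x, y, we must have A^* = A^T. Therefore
A^* =
[[0, 2, -2],
 [3, -2, -3],
 [0, -1, 3]].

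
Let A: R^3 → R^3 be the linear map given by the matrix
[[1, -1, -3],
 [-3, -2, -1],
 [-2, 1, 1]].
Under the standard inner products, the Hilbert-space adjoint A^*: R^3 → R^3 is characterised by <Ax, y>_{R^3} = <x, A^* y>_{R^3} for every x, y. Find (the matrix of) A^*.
A^* = A^T =
[[1, -3, -2],
 [-1, -2, 1],
 [-3, -1, 1]]

For real matrices with standard dot products, the defining identity <Ax, y> = <x, A^* y> gives (Ax)^T y = x^T (A^*) y, i.e. x^T A^T y = x^T (A^*) y. Since this holds for all x, y, we must have A^* = A^T. Therefore
A^* =
[[1, -3, -2],
 [-1, -2, 1],
 [-3, -1, 1]].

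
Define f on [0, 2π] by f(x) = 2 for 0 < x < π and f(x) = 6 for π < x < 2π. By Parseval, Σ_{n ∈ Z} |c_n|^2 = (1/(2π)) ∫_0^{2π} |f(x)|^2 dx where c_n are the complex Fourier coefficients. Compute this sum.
Σ |c_n|^2 = 20

Parseval equates the L^2 energy of f (normalised by 1/(2π)) with the ℓ^2 sum of its Fourier coefficients: (1/(2π)) ∫_0^{2π} |f|^2 = Σ |c_n|^2.
Compute the left side: (1/(2π)) [∫_0^π 2^2 dx + ∫_π^{2π} 6^2 dx] = (1/(2π)) · (4π + 36π) = (4 + 36)/2 = 20.
So Σ_{n ∈ Z} |c_n|^2 = 20.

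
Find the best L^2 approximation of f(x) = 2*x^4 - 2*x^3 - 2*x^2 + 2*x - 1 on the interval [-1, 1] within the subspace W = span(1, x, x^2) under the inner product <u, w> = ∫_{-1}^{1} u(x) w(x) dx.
g(x) = -2*x^2/7 + 4*x/5 - 41/35

The best approximation g ∈ W is the orthogonal projection of f onto W. Writing g = a_0 + a_1 x + a_2 x^2, the coefficients solve the normal equations G · a = b where
  G_{ij} = <φ_i, φ_j> and b_i = <f, φ_i>, with φ_0 = 1, φ_1 = x, φ_2 = x^2.
G =
  [2, 0, 2/3]
  [0, 2/3, 0]
  [2/3, 0, 2/5],
b = (-38/15, 8/15, -94/105).
Solving gives a_0 = -41/35, a_1 = 4/5, a_2 = -2/7, so
  g(x) = -2*x^2/7 + 4*x/5 - 41/35.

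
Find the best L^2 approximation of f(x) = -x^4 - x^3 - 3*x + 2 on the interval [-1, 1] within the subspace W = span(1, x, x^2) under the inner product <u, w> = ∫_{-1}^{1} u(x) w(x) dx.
g(x) = -6*x^2/7 - 18*x/5 + 73/35

The best approximation g ∈ W is the orthogonal projection of f onto W. Writing g = a_0 + a_1 x + a_2 x^2, the coefficients solve the normal equations G · a = b where
  G_{ij} = <φ_i, φ_j> and b_i = <f, φ_i>, with φ_0 = 1, φ_1 = x, φ_2 = x^2.
G =
  [2, 0, 2/3]
  [0, 2/3, 0]
  [2/3, 0, 2/5],
b = (18/5, -12/5, 22/21).
Solving gives a_0 = 73/35, a_1 = -18/5, a_2 = -6/7, so
  g(x) = -6*x^2/7 - 18*x/5 + 73/35.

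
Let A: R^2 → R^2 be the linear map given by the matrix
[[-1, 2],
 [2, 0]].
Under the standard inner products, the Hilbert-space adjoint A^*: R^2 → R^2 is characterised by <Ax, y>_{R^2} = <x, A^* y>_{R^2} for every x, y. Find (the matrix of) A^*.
A^* = A^T =
[[-1, 2],
 [2, 0]]

For real matrices with standard dot products, the defining identity <Ax, y> = <x, A^* y> gives (Ax)^T y = x^T (A^*) y, i.e. x^T A^T y = x^T (A^*) y. Since this holds for all x, y, we must have A^* = A^T. Therefore
A^* =
[[-1, 2],
 [2, 0]].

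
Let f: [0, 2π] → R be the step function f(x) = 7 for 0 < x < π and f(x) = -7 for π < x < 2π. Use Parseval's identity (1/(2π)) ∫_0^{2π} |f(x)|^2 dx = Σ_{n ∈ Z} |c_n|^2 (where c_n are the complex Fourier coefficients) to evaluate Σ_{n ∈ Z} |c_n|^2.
Σ |c_n|^2 = 49

Parseval equates the L^2 energy of f (normalised by 1/(2π)) with the ℓ^2 sum of its Fourier coefficients: (1/(2π)) ∫_0^{2π} |f|^2 = Σ |c_n|^2.
Compute the left side: (1/(2π)) [∫_0^π 7^2 dx + ∫_π^{2π} (-7)^2 dx] = (1/(2π)) · (49π + 49π) = (49 + 49)/2 = 49.
So Σ_{n ∈ Z} |c_n|^2 = 49.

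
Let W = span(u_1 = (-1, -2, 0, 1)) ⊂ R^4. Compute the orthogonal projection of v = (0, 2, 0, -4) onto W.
proj_W(v) = (4/3, 8/3, 0, -4/3)

Set up U = [u_1 | ... | u_1] ∈ R^(4×1). The projector onto W = col(U) is P = U (U^T U)^(-1) U^T.
Compute U^T U =
  [6],
and U^T v = (-8).
Solve U^T U · c = U^T v for the coefficients: c = (-4/3). The projection is proj_W(v) = U c.
Check: (v - proj_W(v)) · u_1 = 0  (should be 0).
Result: proj_W(v) = (4/3, 8/3, 0, -4/3).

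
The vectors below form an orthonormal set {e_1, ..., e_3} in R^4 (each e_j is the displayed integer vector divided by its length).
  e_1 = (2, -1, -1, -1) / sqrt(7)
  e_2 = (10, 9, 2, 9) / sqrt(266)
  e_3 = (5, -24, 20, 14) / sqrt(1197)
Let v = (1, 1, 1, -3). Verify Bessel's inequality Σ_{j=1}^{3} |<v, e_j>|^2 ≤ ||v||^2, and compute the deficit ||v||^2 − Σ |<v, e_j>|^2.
Σ |<v, e_j>|^2 = 178/63; ||v||^2 = 12; deficit = 578/63

Write each e_j = u_j / sqrt(<u_j, u_j>) where u_j is the displayed integer vector. Then <v, e_j> = <v, u_j> / sqrt(<u_j, u_j>), so |<v, e_j>|^2 = <v, u_j>^2 / <u_j, u_j>.
Coefficients: <v, e_1> = 3/sqrt(7), <v, e_2> = -6/sqrt(266), <v, e_3> = -41/sqrt(1197).
Square and sum: Σ |<v, e_j>|^2 = 178/63.
Compute ||v||^2 = v·v = 12.
Deficit = 12 − 178/63 = 578/63 ≥ 0, confirming Bessel's inequality. (The deficit equals ||v − Σ <v,e_j> e_j||^2, the squared distance from v to span{e_j}.)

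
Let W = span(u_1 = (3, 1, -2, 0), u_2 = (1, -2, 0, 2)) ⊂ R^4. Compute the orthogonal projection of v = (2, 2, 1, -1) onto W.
proj_W(v) = (112/125, 182/125, -116/125, -124/125)

Set up U = [u_1 | ... | u_2] ∈ R^(4×2). The projector onto W = col(U) is P = U (U^T U)^(-1) U^T.
Compute U^T U =
  [14, 1]
  [1, 9],
and U^T v = (6, -4).
Solve U^T U · c = U^T v for the coefficients: c = (58/125, -62/125). The projection is proj_W(v) = U c.
Check: (v - proj_W(v)) · u_1 = 0  (should be 0).
Check: (v - proj_W(v)) · u_2 = 0  (should be 0).
Result: proj_W(v) = (112/125, 182/125, -116/125, -124/125).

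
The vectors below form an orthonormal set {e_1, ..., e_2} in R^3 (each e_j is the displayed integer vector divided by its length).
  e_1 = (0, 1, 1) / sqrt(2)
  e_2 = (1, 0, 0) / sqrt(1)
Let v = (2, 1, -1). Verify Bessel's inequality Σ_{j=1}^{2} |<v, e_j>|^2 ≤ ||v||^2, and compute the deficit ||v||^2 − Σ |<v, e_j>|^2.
Σ |<v, e_j>|^2 = 4; ||v||^2 = 6; deficit = 2

Write each e_j = u_j / sqrt(<u_j, u_j>) where u_j is the displayed integer vector. Then <v, e_j> = <v, u_j> / sqrt(<u_j, u_j>), so |<v, e_j>|^2 = <v, u_j>^2 / <u_j, u_j>.
Coefficients: <v, e_1> = 0/sqrt(2), <v, e_2> = 2/sqrt(1).
Square and sum: Σ |<v, e_j>|^2 = 4.
Compute ||v||^2 = v·v = 6.
Deficit = 6 − 4 = 2 ≥ 0, confirming Bessel's inequality. (The deficit equals ||v − Σ <v,e_j> e_j||^2, the squared distance from v to span{e_j}.)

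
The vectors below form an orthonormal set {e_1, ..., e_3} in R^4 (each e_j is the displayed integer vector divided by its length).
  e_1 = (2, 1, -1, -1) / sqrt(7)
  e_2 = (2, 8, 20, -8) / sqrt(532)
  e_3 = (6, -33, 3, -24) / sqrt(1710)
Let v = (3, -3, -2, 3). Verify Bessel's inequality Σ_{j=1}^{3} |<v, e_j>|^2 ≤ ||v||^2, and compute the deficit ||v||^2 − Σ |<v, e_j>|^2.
Σ |<v, e_j>|^2 = 141/10; ||v||^2 = 31; deficit = 169/10

Write each e_j = u_j / sqrt(<u_j, u_j>) where u_j is the displayed integer vector. Then <v, e_j> = <v, u_j> / sqrt(<u_j, u_j>), so |<v, e_j>|^2 = <v, u_j>^2 / <u_j, u_j>.
Coefficients: <v, e_1> = 2/sqrt(7), <v, e_2> = -82/sqrt(532), <v, e_3> = 39/sqrt(1710).
Square and sum: Σ |<v, e_j>|^2 = 141/10.
Compute ||v||^2 = v·v = 31.
Deficit = 31 − 141/10 = 169/10 ≥ 0, confirming Bessel's inequality. (The deficit equals ||v − Σ <v,e_j> e_j||^2, the squared distance from v to span{e_j}.)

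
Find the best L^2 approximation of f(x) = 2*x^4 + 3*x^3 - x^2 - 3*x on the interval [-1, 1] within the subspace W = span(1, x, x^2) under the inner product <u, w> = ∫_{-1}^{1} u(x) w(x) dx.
g(x) = 5*x^2/7 - 6*x/5 - 6/35

The best approximation g ∈ W is the orthogonal projection of f onto W. Writing g = a_0 + a_1 x + a_2 x^2, the coefficients solve the normal equations G · a = b where
  G_{ij} = <φ_i, φ_j> and b_i = <f, φ_i>, with φ_0 = 1, φ_1 = x, φ_2 = x^2.
G =
  [2, 0, 2/3]
  [0, 2/3, 0]
  [2/3, 0, 2/5],
b = (2/15, -4/5, 6/35).
Solving gives a_0 = -6/35, a_1 = -6/5, a_2 = 5/7, so
  g(x) = 5*x^2/7 - 6*x/5 - 6/35.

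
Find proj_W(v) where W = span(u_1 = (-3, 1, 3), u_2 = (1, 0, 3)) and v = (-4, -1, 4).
proj_W(v) = (-38/11, 13/11, 42/11)

Set up U = [u_1 | ... | u_2] ∈ R^(3×2). The projector onto W = col(U) is P = U (U^T U)^(-1) U^T.
Compute U^T U =
  [19, 6]
  [6, 10],
and U^T v = (23, 8).
Solve U^T U · c = U^T v for the coefficients: c = (13/11, 1/11). The projection is proj_W(v) = U c.
Check: (v - proj_W(v)) · u_1 = 0  (should be 0).
Check: (v - proj_W(v)) · u_2 = 0  (should be 0).
Result: proj_W(v) = (-38/11, 13/11, 42/11).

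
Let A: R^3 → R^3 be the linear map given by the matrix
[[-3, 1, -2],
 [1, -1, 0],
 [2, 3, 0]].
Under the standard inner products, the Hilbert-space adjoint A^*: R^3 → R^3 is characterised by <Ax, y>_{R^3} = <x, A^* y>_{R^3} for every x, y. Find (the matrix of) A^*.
A^* = A^T =
[[-3, 1, 2],
 [1, -1, 3],
 [-2, 0, 0]]

For real matrices with standard dot products, the defining identity <Ax, y> = <x, A^* y> gives (Ax)^T y = x^T (A^*) y, i.e. x^T A^T y = x^T (A^*) y. Since this holds for all x, y, we must have A^* = A^T. Therefore
A^* =
[[-3, 1, 2],
 [1, -1, 3],
 [-2, 0, 0]].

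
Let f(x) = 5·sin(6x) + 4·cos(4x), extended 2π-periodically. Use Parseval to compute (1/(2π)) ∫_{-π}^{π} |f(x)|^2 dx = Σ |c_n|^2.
Σ |c_n|^2 = 41/2

Expand |f|^2 and use orthogonality of {sin(nx), cos(mx)} on [-π, π]:
  ∫_{-π}^{π} sin(nx)^2 dx = π, ∫ cos(mx)^2 dx = π, and cross terms integrate to 0.
So ∫_{-π}^{π} f(x)^2 dx = 5^2 · π + 4^2 · π = (25 + 16)π.
Divide by 2π: (25 + 16)/2 = 41/2.
By Parseval, this equals Σ |c_n|^2.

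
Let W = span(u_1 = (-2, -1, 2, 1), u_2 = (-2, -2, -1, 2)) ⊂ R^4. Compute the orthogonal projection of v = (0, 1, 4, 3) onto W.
proj_W(v) = (-70/47, -5/47, 160/47, 5/47)

Set up U = [u_1 | ... | u_2] ∈ R^(4×2). The projector onto W = col(U) is P = U (U^T U)^(-1) U^T.
Compute U^T U =
  [10, 6]
  [6, 13],
and U^T v = (10, 0).
Solve U^T U · c = U^T v for the coefficients: c = (65/47, -30/47). The projection is proj_W(v) = U c.
Check: (v - proj_W(v)) · u_1 = 0  (should be 0).
Check: (v - proj_W(v)) · u_2 = 0  (should be 0).
Result: proj_W(v) = (-70/47, -5/47, 160/47, 5/47).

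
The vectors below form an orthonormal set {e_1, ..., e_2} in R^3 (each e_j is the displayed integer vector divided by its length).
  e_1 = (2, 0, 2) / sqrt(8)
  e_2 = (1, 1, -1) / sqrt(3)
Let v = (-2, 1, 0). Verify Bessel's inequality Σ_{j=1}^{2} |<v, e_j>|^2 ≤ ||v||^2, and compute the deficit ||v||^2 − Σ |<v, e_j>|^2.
Σ |<v, e_j>|^2 = 7/3; ||v||^2 = 5; deficit = 8/3

Write each e_j = u_j / sqrt(<u_j, u_j>) where u_j is the displayed integer vector. Then <v, e_j> = <v, u_j> / sqrt(<u_j, u_j>), so |<v, e_j>|^2 = <v, u_j>^2 / <u_j, u_j>.
Coefficients: <v, e_1> = -4/sqrt(8), <v, e_2> = -1/sqrt(3).
Square and sum: Σ |<v, e_j>|^2 = 7/3.
Compute ||v||^2 = v·v = 5.
Deficit = 5 − 7/3 = 8/3 ≥ 0, confirming Bessel's inequality. (The deficit equals ||v − Σ <v,e_j> e_j||^2, the squared distance from v to span{e_j}.)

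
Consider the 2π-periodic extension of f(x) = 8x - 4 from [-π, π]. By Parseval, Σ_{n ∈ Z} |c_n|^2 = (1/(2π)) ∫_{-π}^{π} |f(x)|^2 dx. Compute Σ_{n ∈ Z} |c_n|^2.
Σ |c_n|^2 = 64π^2/3 + 16

Expand and integrate term by term over [-π, π]:
  ∫ (8x)^2 dx = 64·(2π^3/3); ∫ 2·8·(-4)·x dx = 0 (odd integrand); ∫ (-4)^2 dx = 16·2π.
So (1/(2π)) ∫_{-π}^{π} (8x - 4)^2 dx = 64π^2/3 + 16 = 64π^2/3 + 16.
Parseval ⇒ Σ |c_n|^2 = 64π^2/3 + 16.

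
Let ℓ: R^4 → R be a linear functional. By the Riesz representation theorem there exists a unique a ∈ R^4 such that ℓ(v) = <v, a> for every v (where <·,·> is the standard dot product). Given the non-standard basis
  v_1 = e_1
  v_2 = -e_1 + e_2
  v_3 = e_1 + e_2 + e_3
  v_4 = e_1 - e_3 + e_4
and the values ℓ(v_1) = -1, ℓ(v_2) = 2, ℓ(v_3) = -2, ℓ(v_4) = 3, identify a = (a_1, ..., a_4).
a = (-1, 1, -2, 2)

Write a = (a_1, ..., a_4) in the standard basis. For each basis vector v_i, ℓ(v_i) = <v_i, a> is a linear equation in the a_j's. Collect the n equations into a matrix system V a = ℓ, where row i of V is v_i (expressed in the standard basis). Since V is invertible (lower-triangular with 1s on the diagonal, up to permutation), solve by back-substitution:
  V =
[[1, 0, 0, 0],
 [-1, 1, 0, 0],
 [1, 1, 1, 0],
 [1, 0, -1, 1]]
  V a = (-1, 2, -2, 3)
Solving gives a = (-1, 1, -2, 2).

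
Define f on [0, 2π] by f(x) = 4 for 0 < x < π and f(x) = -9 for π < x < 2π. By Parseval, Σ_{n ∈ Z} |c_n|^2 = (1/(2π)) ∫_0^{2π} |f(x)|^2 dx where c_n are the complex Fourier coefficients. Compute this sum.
Σ |c_n|^2 = 97/2

Parseval equates the L^2 energy of f (normalised by 1/(2π)) with the ℓ^2 sum of its Fourier coefficients: (1/(2π)) ∫_0^{2π} |f|^2 = Σ |c_n|^2.
Compute the left side: (1/(2π)) [∫_0^π 4^2 dx + ∫_π^{2π} (-9)^2 dx] = (1/(2π)) · (16π + 81π) = (16 + 81)/2 = 97/2.
So Σ_{n ∈ Z} |c_n|^2 = 97/2.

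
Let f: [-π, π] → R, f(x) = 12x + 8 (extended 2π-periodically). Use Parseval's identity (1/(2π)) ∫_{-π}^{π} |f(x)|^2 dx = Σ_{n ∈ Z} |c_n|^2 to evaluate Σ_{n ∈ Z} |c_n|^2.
Σ |c_n|^2 = 48π^2 + 64

Expand and integrate term by term over [-π, π]:
  ∫ (12x)^2 dx = 144·(2π^3/3); ∫ 2·12·(8)·x dx = 0 (odd integrand); ∫ 8^2 dx = 64·2π.
So (1/(2π)) ∫_{-π}^{π} (12x + 8)^2 dx = 144π^2/3 + 64 = 48π^2 + 64.
Parseval ⇒ Σ |c_n|^2 = 48π^2 + 64.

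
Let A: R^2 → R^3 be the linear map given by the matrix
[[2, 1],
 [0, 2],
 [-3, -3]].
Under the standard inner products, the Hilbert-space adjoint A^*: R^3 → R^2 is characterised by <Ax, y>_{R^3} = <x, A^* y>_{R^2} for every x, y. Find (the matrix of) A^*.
A^* = A^T =
[[2, 0, -3],
 [1, 2, -3]]

For real matrices with standard dot products, the defining identity <Ax, y> = <x, A^* y> gives (Ax)^T y = x^T (A^*) y, i.e. x^T A^T y = x^T (A^*) y. Since this holds for all x, y, we must have A^* = A^T. Therefore
A^* =
[[2, 0, -3],
 [1, 2, -3]].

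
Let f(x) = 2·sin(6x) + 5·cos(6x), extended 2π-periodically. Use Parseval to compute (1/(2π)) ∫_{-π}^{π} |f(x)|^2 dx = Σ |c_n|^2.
Σ |c_n|^2 = 29/2

Expand |f|^2 and use orthogonality of {sin(nx), cos(mx)} on [-π, π]:
  ∫_{-π}^{π} sin(nx)^2 dx = π, ∫ cos(mx)^2 dx = π, and cross terms integrate to 0.
So ∫_{-π}^{π} f(x)^2 dx = 2^2 · π + 5^2 · π = (4 + 25)π.
Divide by 2π: (4 + 25)/2 = 29/2.
By Parseval, this equals Σ |c_n|^2.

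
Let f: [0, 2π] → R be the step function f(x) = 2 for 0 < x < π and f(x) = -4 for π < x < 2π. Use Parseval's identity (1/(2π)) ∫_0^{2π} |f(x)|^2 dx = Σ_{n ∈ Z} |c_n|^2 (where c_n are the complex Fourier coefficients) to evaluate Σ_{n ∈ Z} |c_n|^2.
Σ |c_n|^2 = 10

Parseval equates the L^2 energy of f (normalised by 1/(2π)) with the ℓ^2 sum of its Fourier coefficients: (1/(2π)) ∫_0^{2π} |f|^2 = Σ |c_n|^2.
Compute the left side: (1/(2π)) [∫_0^π 2^2 dx + ∫_π^{2π} (-4)^2 dx] = (1/(2π)) · (4π + 16π) = (4 + 16)/2 = 10.
So Σ_{n ∈ Z} |c_n|^2 = 10.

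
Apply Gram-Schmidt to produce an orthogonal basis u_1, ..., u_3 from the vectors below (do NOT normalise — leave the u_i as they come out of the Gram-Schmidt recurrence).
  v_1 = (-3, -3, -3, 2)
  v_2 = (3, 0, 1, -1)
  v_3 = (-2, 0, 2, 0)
Orthogonal basis:
  u_1 = (-3, -3, -3, 2)
  u_2 = (51/31, -42/31, -11/31, -3/31)
  u_3 = (-86/145, -168/145, 246/145, -12/145)

Apply the Gram-Schmidt recurrence
  u_1 = v_1
  u_i = v_i − Σ_{j<i} ((v_i · u_j) / (u_j · u_j)) · u_j.

Step by step this gives:
  u_1 = (-3, -3, -3, 2)
  u_2 = (51/31, -42/31, -11/31, -3/31)
  u_3 = (-86/145, -168/145, 246/145, -12/145)

Orthogonality check:
  u_2 · u_1 = 0 (should be 0)
  u_3 · u_1 = 0 (should be 0)
  u_3 · u_2 = 0 (should be 0)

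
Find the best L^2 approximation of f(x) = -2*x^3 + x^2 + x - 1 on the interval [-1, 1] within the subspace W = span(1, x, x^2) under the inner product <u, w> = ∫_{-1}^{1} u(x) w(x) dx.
g(x) = x^2 - x/5 - 1

The best approximation g ∈ W is the orthogonal projection of f onto W. Writing g = a_0 + a_1 x + a_2 x^2, the coefficients solve the normal equations G · a = b where
  G_{ij} = <φ_i, φ_j> and b_i = <f, φ_i>, with φ_0 = 1, φ_1 = x, φ_2 = x^2.
G =
  [2, 0, 2/3]
  [0, 2/3, 0]
  [2/3, 0, 2/5],
b = (-4/3, -2/15, -4/15).
Solving gives a_0 = -1, a_1 = -1/5, a_2 = 1, so
  g(x) = x^2 - x/5 - 1.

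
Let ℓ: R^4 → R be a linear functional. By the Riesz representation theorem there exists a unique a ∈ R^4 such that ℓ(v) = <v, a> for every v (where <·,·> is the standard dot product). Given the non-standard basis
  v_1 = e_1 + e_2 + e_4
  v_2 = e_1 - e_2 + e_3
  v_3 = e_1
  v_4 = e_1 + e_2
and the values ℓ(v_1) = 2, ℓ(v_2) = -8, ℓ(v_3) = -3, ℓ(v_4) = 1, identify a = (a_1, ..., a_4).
a = (-3, 4, -1, 1)

Write a = (a_1, ..., a_4) in the standard basis. For each basis vector v_i, ℓ(v_i) = <v_i, a> is a linear equation in the a_j's. Collect the n equations into a matrix system V a = ℓ, where row i of V is v_i (expressed in the standard basis). Since V is invertible (lower-triangular with 1s on the diagonal, up to permutation), solve by back-substitution:
  V =
[[1, 1, 0, 1],
 [1, -1, 1, 0],
 [1, 0, 0, 0],
 [1, 1, 0, 0]]
  V a = (2, -8, -3, 1)
Solving gives a = (-3, 4, -1, 1).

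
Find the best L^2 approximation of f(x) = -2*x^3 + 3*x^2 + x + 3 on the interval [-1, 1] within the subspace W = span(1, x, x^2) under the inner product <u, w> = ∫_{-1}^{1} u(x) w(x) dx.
g(x) = 3*x^2 - x/5 + 3

The best approximation g ∈ W is the orthogonal projection of f onto W. Writing g = a_0 + a_1 x + a_2 x^2, the coefficients solve the normal equations G · a = b where
  G_{ij} = <φ_i, φ_j> and b_i = <f, φ_i>, with φ_0 = 1, φ_1 = x, φ_2 = x^2.
G =
  [2, 0, 2/3]
  [0, 2/3, 0]
  [2/3, 0, 2/5],
b = (8, -2/15, 16/5).
Solving gives a_0 = 3, a_1 = -1/5, a_2 = 3, so
  g(x) = 3*x^2 - x/5 + 3.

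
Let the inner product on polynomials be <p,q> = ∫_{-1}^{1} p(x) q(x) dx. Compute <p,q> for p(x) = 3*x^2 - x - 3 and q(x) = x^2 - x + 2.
<p,q> = -122/15

Expand the product: p(x)·q(x) = 3*x^4 - 4*x^3 + 4*x^2 + x - 6.
∫_{-1}^{1} of each monomial x^k gives [2/(k+1) if k even, 0 if k odd]. Integrating term-by-term (or equivalently evaluating the antiderivative F(x) = 3*x^5/5 - x^4 + 4*x^3/3 + x^2/2 - 6*x at the endpoints):
  F(1) − F(−1) = -137/30 − (107/30) = -122/15.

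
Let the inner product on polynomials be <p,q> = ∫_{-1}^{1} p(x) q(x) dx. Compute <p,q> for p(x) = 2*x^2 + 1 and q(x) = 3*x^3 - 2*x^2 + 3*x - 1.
<p,q> = -94/15

Expand the product: p(x)·q(x) = 6*x^5 - 4*x^4 + 9*x^3 - 4*x^2 + 3*x - 1.
∫_{-1}^{1} of each monomial x^k gives [2/(k+1) if k even, 0 if k odd]. Integrating term-by-term (or equivalently evaluating the antiderivative F(x) = x^6 - 4*x^5/5 + 9*x^4/4 - 4*x^3/3 + 3*x^2/2 - x at the endpoints):
  F(1) − F(−1) = 97/60 − (473/60) = -94/15.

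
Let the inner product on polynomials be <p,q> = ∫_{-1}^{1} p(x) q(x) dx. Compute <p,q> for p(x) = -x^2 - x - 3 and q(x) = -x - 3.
<p,q> = 62/3

Expand the product: p(x)·q(x) = x^3 + 4*x^2 + 6*x + 9.
∫_{-1}^{1} of each monomial x^k gives [2/(k+1) if k even, 0 if k odd]. Integrating term-by-term (or equivalently evaluating the antiderivative F(x) = x^4/4 + 4*x^3/3 + 3*x^2 + 9*x at the endpoints):
  F(1) − F(−1) = 163/12 − (-85/12) = 62/3.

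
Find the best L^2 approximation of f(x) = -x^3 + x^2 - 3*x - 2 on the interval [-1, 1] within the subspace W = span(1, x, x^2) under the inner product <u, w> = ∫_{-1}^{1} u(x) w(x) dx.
g(x) = x^2 - 18*x/5 - 2

The best approximation g ∈ W is the orthogonal projection of f onto W. Writing g = a_0 + a_1 x + a_2 x^2, the coefficients solve the normal equations G · a = b where
  G_{ij} = <φ_i, φ_j> and b_i = <f, φ_i>, with φ_0 = 1, φ_1 = x, φ_2 = x^2.
G =
  [2, 0, 2/3]
  [0, 2/3, 0]
  [2/3, 0, 2/5],
b = (-10/3, -12/5, -14/15).
Solving gives a_0 = -2, a_1 = -18/5, a_2 = 1, so
  g(x) = x^2 - 18*x/5 - 2.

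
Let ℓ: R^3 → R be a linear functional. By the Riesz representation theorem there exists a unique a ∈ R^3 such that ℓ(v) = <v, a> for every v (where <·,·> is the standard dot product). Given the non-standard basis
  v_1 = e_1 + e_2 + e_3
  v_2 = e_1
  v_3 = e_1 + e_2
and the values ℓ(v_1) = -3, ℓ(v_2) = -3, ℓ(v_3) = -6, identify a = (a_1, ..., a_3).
a = (-3, -3, 3)

Write a = (a_1, ..., a_3) in the standard basis. For each basis vector v_i, ℓ(v_i) = <v_i, a> is a linear equation in the a_j's. Collect the n equations into a matrix system V a = ℓ, where row i of V is v_i (expressed in the standard basis). Since V is invertible (lower-triangular with 1s on the diagonal, up to permutation), solve by back-substitution:
  V =
[[1, 1, 1],
 [1, 0, 0],
 [1, 1, 0]]
  V a = (-3, -3, -6)
Solving gives a = (-3, -3, 3).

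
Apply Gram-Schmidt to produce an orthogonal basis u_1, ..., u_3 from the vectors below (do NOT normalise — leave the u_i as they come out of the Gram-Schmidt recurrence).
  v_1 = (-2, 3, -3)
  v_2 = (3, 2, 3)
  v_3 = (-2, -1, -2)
Orthogonal basis:
  u_1 = (-2, 3, -3)
  u_2 = (24/11, 71/22, 39/22)
  u_3 = (-15/403, 3/403, 1/31)

Apply the Gram-Schmidt recurrence
  u_1 = v_1
  u_i = v_i − Σ_{j<i} ((v_i · u_j) / (u_j · u_j)) · u_j.

Step by step this gives:
  u_1 = (-2, 3, -3)
  u_2 = (24/11, 71/22, 39/22)
  u_3 = (-15/403, 3/403, 1/31)

Orthogonality check:
  u_2 · u_1 = 0 (should be 0)
  u_3 · u_1 = 0 (should be 0)
  u_3 · u_2 = 0 (should be 0)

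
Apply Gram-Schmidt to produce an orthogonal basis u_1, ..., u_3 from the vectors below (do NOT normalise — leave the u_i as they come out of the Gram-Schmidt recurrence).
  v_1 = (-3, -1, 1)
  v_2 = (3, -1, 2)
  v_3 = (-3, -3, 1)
Orthogonal basis:
  u_1 = (-3, -1, 1)
  u_2 = (15/11, -17/11, 28/11)
  u_3 = (9/59, -81/59, -54/59)

Apply the Gram-Schmidt recurrence
  u_1 = v_1
  u_i = v_i − Σ_{j<i} ((v_i · u_j) / (u_j · u_j)) · u_j.

Step by step this gives:
  u_1 = (-3, -1, 1)
  u_2 = (15/11, -17/11, 28/11)
  u_3 = (9/59, -81/59, -54/59)

Orthogonality check:
  u_2 · u_1 = 0 (should be 0)
  u_3 · u_1 = 0 (should be 0)
  u_3 · u_2 = 0 (should be 0)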